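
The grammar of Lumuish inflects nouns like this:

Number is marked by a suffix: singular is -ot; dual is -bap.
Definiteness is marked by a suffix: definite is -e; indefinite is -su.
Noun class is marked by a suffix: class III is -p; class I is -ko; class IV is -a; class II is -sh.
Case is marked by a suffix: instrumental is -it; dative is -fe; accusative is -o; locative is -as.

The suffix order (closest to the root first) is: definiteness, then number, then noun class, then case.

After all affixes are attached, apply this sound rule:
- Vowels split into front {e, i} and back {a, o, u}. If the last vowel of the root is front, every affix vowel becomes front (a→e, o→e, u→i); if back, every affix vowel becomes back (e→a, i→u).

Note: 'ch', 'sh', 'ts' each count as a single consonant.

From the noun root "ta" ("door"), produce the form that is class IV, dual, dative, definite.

Attach definiteness definite -e → tae.
Attach number dual -bap → taebap.
Attach noun class class IV -a → taebapa.
Attach case dative -fe → taebapafe.
Apply vowel harmony: taebapafe → taabapafa.

taabapafa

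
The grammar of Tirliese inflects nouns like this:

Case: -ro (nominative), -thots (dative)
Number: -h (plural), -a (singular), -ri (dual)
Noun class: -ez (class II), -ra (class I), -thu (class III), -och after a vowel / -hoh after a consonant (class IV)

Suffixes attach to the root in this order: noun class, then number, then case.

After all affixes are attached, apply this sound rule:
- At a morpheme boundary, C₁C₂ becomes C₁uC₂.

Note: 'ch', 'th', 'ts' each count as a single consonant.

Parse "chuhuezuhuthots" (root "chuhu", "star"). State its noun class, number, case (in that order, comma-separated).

Segment: chuhu-ez-h-thots.
noun class: -ez → class II.
number: -h → plural.
case: -thots → dative.

class II, plural, dative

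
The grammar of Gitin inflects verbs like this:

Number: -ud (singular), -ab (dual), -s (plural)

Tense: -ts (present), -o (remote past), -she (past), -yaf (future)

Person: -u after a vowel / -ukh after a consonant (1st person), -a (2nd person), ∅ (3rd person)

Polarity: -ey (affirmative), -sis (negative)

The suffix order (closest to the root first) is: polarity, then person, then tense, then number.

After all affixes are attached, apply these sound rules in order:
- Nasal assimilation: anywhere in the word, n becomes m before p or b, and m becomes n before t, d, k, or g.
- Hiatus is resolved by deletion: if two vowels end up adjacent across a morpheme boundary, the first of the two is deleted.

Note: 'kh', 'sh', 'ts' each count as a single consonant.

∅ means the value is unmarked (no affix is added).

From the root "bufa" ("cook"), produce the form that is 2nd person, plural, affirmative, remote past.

bufeyos

Attach polarity affirmative -ey → bufaey.
Attach person 2nd person -a → bufaeya.
Attach tense remote past -o → bufaeyao.
Attach number plural -s → bufaeyaos.
Nasal assimilation: no change.
Apply vowel deletion: bufaeyaos → bufeyos.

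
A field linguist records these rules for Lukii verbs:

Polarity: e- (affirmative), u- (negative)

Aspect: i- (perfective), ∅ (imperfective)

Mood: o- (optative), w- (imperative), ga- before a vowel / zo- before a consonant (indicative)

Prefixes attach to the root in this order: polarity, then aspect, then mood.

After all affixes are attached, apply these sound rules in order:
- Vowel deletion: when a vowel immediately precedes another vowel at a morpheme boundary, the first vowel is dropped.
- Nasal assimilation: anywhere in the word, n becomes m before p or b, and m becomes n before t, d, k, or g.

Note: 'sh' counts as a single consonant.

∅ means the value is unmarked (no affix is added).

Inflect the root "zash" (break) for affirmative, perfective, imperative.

Attach polarity affirmative e- → ezash.
Attach aspect perfective i- → iezash.
Attach mood imperative w- → wiezash.
Apply vowel deletion: wiezash → wezash.
Nasal assimilation: no change.

wezash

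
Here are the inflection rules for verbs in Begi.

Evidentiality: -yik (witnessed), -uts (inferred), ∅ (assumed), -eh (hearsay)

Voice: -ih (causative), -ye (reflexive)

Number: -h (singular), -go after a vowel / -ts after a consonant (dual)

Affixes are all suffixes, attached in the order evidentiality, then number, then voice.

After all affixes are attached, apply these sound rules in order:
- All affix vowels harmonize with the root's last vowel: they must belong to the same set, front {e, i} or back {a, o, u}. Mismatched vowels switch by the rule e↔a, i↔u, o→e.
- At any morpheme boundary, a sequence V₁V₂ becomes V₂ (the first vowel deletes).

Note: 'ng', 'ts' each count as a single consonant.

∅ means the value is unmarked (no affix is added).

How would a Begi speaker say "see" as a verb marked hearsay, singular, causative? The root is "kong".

kongahhuh

Attach evidentiality hearsay -eh → kongeh.
Attach number singular -h → kongehh.
Attach voice causative -ih → kongehhih.
Apply vowel harmony: kongehhih → kongahhuh.
Vowel deletion: no change.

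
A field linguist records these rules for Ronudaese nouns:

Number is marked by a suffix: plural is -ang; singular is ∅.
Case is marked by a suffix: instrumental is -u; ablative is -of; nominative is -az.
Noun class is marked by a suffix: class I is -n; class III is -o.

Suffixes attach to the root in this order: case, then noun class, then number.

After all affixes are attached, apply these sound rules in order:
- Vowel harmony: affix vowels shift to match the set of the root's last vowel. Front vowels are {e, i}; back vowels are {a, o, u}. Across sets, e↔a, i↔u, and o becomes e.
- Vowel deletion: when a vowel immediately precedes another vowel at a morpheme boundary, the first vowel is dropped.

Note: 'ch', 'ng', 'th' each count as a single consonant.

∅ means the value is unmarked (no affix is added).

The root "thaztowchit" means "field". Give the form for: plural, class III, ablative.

Attach case ablative -of → thaztowchitof.
Attach noun class class III -o → thaztowchitofo.
Attach number plural -ang → thaztowchitofoang.
Apply vowel harmony: thaztowchitofoang → thaztowchitefeeng.
Apply vowel deletion: thaztowchitefeeng → thaztowchitefeng.

thaztowchitefeng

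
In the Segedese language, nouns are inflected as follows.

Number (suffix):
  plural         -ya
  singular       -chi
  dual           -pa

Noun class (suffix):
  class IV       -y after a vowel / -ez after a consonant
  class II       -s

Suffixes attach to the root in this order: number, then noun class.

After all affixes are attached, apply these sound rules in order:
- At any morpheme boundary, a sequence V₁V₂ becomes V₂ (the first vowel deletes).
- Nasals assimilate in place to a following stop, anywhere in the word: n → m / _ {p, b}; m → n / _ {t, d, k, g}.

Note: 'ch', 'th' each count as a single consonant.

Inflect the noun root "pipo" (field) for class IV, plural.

pipoyay

Attach number plural -ya → pipoya.
Attach noun class class IV -y (after vowel 'a') → pipoyay.
Vowel deletion: no change.
Nasal assimilation: no change.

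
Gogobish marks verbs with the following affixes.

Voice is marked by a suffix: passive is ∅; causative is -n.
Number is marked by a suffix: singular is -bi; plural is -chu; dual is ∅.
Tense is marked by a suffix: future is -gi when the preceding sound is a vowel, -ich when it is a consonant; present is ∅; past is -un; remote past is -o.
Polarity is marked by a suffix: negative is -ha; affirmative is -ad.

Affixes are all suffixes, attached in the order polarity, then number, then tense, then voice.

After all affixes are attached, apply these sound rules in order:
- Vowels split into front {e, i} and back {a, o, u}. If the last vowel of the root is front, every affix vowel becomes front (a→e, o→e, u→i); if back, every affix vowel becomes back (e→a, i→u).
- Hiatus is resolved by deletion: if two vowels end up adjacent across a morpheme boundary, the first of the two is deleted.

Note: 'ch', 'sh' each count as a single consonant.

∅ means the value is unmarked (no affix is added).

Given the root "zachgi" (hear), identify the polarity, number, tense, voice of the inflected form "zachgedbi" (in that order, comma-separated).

Segment: zachgi-ad-bi.
polarity: -ad → affirmative.
number: -bi → singular.
tense: ∅ → present.
voice: ∅ → passive.

affirmative, singular, present, passive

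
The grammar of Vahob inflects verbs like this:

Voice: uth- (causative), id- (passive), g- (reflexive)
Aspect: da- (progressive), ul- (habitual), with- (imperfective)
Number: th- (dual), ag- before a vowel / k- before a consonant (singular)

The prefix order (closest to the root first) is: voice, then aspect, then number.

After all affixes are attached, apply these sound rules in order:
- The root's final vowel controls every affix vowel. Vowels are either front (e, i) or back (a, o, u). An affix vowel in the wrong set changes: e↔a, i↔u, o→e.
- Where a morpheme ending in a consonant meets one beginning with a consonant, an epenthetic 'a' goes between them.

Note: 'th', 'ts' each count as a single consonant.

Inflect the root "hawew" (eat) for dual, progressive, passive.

thadeidahawew

Attach voice passive id- → idhawew.
Attach aspect progressive da- → daidhawew.
Attach number dual th- → thdaidhawew.
Apply vowel harmony: thdaidhawew → thdeidhawew.
Apply epenthesis: thdeidhawew → thadeidahawew.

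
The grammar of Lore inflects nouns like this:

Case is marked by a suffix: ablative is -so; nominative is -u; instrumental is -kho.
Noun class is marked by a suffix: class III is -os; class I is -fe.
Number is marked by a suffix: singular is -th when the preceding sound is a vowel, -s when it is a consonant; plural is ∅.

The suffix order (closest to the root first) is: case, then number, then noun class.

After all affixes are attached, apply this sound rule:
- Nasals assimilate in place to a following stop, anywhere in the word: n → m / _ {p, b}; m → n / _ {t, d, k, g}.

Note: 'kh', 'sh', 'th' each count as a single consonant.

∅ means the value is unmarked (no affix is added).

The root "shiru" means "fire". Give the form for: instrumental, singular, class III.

Attach case instrumental -kho → shirukho.
Attach number singular -th (after vowel 'o') → shirukhoth.
Attach noun class class III -os → shirukhothos.
Nasal assimilation: no change.

shirukhothos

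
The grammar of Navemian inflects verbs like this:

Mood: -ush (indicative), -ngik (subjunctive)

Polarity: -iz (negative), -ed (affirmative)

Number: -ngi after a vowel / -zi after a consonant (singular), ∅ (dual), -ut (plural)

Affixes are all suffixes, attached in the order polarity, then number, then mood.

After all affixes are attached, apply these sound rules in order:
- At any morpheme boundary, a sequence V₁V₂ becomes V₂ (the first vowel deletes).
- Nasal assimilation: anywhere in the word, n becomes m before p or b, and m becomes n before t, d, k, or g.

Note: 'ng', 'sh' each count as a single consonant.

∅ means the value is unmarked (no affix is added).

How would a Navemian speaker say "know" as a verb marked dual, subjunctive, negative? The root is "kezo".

Attach polarity negative -iz → kezoiz.
number = dual: zero marking, form stays kezoiz.
Attach mood subjunctive -ngik → kezoizngik.
Apply vowel deletion: kezoizngik → kezizngik.
Nasal assimilation: no change.

kezizngik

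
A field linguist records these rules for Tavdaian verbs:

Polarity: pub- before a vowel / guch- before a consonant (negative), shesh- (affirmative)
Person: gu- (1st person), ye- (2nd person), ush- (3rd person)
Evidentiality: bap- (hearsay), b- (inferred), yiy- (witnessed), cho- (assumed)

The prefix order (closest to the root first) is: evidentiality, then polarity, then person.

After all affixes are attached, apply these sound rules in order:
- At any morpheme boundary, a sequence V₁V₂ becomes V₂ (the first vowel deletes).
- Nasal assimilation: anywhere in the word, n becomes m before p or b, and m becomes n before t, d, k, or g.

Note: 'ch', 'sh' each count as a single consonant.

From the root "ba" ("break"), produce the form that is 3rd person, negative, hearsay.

Attach evidentiality hearsay bap- → bapba.
Attach polarity negative guch- (before consonant 'b') → guchbapba.
Attach person 3rd person ush- → ushguchbapba.
Vowel deletion: no change.
Nasal assimilation: no change.

ushguchbapba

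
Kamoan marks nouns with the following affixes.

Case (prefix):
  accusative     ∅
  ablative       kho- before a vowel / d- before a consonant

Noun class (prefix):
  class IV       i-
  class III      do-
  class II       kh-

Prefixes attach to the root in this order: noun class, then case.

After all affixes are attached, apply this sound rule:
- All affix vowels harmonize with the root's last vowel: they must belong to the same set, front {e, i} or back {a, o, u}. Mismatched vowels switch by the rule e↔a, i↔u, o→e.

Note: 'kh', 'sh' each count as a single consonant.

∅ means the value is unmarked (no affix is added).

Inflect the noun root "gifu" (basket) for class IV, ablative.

Attach noun class class IV i- → igifu.
Attach case ablative kho- (before vowel 'i') → khoigifu.
Apply vowel harmony: khoigifu → khougifu.

khougifu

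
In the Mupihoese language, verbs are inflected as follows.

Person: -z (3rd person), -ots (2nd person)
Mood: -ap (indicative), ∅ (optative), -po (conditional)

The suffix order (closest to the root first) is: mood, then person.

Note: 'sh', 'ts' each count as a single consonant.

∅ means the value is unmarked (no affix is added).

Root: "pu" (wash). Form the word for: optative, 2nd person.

puots

mood = optative: zero marking, form stays pu.
Attach person 2nd person -ots → puots.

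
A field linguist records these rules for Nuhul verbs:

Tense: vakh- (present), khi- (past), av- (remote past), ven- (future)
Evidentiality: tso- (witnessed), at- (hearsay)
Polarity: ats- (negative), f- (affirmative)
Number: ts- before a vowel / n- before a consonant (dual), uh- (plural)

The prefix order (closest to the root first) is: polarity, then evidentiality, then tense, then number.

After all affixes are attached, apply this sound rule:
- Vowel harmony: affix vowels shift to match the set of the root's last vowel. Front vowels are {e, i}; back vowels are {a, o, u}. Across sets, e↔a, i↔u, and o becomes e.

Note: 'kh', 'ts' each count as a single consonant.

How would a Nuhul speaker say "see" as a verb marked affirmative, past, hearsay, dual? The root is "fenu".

Attach polarity affirmative f- → ffenu.
Attach evidentiality hearsay at- → atffenu.
Attach tense past khi- → khiatffenu.
Attach number dual n- (before consonant 'kh') → nkhiatffenu.
Apply vowel harmony: nkhiatffenu → nkhuatffenu.

nkhuatffenu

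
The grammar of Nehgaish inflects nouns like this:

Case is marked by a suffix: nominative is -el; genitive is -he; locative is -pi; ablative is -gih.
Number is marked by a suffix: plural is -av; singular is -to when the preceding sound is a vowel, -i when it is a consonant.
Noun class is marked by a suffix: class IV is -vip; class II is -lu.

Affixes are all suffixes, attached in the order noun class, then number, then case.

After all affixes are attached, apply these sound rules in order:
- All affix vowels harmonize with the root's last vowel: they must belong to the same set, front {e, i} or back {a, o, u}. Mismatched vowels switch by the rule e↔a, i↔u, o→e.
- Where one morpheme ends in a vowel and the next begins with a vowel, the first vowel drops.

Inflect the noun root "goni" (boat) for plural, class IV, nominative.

Attach noun class class IV -vip → gonivip.
Attach number plural -av → gonivipav.
Attach case nominative -el → gonivipavel.
Apply vowel harmony: gonivipavel → gonivipevel.
Vowel deletion: no change.

gonivipevel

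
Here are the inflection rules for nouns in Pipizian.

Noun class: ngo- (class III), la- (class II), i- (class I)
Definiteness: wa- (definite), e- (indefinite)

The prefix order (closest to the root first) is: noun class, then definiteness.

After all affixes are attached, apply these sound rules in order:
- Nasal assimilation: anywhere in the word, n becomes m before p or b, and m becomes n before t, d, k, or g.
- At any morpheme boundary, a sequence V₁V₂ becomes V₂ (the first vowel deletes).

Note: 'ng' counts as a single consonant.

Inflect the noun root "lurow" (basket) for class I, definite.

Attach noun class class I i- → ilurow.
Attach definiteness definite wa- → wailurow.
Nasal assimilation: no change.
Apply vowel deletion: wailurow → wilurow.

wilurow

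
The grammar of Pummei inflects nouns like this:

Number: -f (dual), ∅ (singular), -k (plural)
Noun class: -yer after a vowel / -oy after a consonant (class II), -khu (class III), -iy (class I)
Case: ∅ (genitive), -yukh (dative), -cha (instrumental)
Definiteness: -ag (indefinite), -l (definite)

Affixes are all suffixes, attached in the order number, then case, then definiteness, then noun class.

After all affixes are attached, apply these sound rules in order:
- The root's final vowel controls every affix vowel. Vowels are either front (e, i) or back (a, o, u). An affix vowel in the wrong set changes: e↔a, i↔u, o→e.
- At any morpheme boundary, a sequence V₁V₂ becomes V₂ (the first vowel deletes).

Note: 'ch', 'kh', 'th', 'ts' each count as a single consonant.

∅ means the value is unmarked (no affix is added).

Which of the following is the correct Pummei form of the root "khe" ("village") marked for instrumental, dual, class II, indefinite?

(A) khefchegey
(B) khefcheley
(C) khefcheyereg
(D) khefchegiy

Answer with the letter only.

Attach number dual -f → khef.
Attach case instrumental -cha → khefcha.
Attach definiteness indefinite -ag → khefchaag.
Attach noun class class II -oy (after consonant 'g') → khefchaagoy.
Apply vowel harmony: khefchaagoy → khefcheegey.
Apply vowel deletion: khefcheegey → khefchegey.
So the correct form is khefchegey, option (A).
(B) khefcheley is wrong: it uses definite instead of indefinite for definiteness.
(D) khefchegiy is wrong: it uses class I instead of class II for noun class.
(C) khefcheyereg is wrong: it has the affixes in the wrong order.

A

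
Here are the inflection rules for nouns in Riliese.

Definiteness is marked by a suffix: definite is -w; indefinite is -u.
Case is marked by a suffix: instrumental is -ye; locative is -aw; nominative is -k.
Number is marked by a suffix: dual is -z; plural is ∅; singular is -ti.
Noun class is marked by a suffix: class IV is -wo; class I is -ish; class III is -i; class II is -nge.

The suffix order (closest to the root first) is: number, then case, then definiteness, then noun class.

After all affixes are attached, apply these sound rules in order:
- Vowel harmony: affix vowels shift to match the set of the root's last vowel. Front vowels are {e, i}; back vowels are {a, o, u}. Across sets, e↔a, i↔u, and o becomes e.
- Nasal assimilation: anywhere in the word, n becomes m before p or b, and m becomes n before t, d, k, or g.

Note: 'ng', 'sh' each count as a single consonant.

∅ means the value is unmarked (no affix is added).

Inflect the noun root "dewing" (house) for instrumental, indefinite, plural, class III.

number = plural: zero marking, form stays dewing.
Attach case instrumental -ye → dewingye.
Attach definiteness indefinite -u → dewingyeu.
Attach noun class class III -i → dewingyeui.
Apply vowel harmony: dewingyeui → dewingyeii.
Nasal assimilation: no change.

dewingyeii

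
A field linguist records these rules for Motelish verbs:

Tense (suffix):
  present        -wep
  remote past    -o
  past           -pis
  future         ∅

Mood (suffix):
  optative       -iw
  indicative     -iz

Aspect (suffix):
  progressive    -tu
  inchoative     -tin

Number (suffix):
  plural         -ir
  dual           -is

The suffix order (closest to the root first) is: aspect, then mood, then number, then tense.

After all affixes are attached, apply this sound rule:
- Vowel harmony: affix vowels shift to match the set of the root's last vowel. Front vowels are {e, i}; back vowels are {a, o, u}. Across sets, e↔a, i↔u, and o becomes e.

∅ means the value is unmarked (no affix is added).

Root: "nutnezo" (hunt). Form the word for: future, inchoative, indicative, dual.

nutnezotunuzus

Attach aspect inchoative -tin → nutnezotin.
Attach mood indicative -iz → nutnezotiniz.
Attach number dual -is → nutnezotinizis.
tense = future: zero marking, form stays nutnezotinizis.
Apply vowel harmony: nutnezotinizis → nutnezotunuzus.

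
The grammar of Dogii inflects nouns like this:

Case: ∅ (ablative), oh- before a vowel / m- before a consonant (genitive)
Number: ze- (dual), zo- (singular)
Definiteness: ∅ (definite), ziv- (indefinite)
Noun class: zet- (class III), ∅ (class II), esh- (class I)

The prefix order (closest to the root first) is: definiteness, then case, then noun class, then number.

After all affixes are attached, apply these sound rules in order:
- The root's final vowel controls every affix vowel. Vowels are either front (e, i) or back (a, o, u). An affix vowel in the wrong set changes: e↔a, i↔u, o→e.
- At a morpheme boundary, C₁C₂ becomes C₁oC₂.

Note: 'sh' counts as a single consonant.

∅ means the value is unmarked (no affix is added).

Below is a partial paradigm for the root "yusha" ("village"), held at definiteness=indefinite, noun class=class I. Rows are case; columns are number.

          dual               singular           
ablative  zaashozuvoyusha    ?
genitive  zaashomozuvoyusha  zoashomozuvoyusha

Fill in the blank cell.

Attach definiteness indefinite ziv- → zivyusha.
case = ablative: zero marking, form stays zivyusha.
Attach noun class class I esh- → eshzivyusha.
Attach number singular zo- → zoeshzivyusha.
Apply vowel harmony: zoeshzivyusha → zoashzuvyusha.
Apply epenthesis: zoashzuvyusha → zoashozuvoyusha.

zoashozuvoyusha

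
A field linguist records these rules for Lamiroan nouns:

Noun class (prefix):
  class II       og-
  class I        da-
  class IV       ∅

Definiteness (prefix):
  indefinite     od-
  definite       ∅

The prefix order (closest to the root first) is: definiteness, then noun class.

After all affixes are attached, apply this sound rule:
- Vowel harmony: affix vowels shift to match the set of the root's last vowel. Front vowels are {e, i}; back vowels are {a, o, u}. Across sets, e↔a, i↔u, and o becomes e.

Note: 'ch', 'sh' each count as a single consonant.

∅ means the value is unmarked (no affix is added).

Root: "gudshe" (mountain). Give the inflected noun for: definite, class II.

eggudshe

definiteness = definite: zero marking, form stays gudshe.
Attach noun class class II og- → oggudshe.
Apply vowel harmony: oggudshe → eggudshe.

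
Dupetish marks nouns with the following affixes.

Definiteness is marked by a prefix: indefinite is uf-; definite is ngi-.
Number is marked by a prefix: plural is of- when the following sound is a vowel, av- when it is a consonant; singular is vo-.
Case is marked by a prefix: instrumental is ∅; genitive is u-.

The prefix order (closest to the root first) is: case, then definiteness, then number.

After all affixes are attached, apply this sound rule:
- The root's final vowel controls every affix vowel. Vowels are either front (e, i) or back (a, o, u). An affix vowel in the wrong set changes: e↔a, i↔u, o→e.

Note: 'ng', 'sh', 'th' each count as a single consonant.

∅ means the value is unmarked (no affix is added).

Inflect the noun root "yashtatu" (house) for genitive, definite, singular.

vonguuyashtatu

Attach case genitive u- → uyashtatu.
Attach definiteness definite ngi- → ngiuyashtatu.
Attach number singular vo- → vongiuyashtatu.
Apply vowel harmony: vongiuyashtatu → vonguuyashtatu.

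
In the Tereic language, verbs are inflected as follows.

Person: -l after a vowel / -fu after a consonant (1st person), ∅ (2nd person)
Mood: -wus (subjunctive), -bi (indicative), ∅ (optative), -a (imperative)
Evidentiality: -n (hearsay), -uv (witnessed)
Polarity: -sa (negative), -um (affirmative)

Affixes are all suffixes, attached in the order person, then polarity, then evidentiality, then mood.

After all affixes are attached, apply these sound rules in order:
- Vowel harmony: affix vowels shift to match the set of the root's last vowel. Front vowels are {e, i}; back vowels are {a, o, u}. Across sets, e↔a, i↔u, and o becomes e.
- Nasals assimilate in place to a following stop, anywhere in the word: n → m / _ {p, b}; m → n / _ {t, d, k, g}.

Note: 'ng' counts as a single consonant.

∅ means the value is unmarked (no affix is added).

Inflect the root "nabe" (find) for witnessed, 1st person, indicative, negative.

Attach person 1st person -l (after vowel 'e') → nabel.
Attach polarity negative -sa → nabelsa.
Attach evidentiality witnessed -uv → nabelsauv.
Attach mood indicative -bi → nabelsauvbi.
Apply vowel harmony: nabelsauvbi → nabelseivbi.
Nasal assimilation: no change.

nabelseivbi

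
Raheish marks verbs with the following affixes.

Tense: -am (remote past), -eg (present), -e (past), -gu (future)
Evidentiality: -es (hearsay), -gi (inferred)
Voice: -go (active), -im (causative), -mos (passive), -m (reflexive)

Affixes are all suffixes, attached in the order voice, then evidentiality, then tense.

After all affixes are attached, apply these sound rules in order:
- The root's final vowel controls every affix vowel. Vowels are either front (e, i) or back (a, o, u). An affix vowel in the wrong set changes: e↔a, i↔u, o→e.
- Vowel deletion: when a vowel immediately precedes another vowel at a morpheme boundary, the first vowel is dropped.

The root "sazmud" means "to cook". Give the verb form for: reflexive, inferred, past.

Attach voice reflexive -m → sazmudm.
Attach evidentiality inferred -gi → sazmudmgi.
Attach tense past -e → sazmudmgie.
Apply vowel harmony: sazmudmgie → sazmudmgua.
Apply vowel deletion: sazmudmgua → sazmudmga.

sazmudmga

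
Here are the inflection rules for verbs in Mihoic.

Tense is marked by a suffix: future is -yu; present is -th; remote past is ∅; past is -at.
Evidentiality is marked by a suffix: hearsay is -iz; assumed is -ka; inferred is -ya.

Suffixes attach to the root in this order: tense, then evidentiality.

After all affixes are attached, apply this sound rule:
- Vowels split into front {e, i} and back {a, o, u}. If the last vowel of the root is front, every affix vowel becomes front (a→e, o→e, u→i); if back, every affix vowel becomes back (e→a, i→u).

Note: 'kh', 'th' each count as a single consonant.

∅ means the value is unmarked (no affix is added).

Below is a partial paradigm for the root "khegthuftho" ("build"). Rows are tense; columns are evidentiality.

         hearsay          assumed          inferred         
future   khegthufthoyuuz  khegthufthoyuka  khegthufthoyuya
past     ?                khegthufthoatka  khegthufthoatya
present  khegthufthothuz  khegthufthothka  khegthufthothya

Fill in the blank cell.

Attach tense past -at → khegthufthoat.
Attach evidentiality hearsay -iz → khegthufthoatiz.
Apply vowel harmony: khegthufthoatiz → khegthufthoatuz.

khegthufthoatuz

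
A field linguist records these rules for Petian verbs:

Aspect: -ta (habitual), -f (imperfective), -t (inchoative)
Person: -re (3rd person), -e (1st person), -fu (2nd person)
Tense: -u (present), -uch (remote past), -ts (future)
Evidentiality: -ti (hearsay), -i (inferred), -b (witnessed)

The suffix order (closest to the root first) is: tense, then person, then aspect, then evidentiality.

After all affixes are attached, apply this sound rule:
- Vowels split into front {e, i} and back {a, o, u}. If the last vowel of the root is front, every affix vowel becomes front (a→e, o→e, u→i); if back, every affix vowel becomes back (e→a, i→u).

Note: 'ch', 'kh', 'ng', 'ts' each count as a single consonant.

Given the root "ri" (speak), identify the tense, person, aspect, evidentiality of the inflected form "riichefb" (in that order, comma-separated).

remote past, 1st person, imperfective, witnessed

Segment: ri-uch-e-f-b.
tense: -uch → remote past.
person: -e → 1st person.
aspect: -f → imperfective.
evidentiality: -b → witnessed.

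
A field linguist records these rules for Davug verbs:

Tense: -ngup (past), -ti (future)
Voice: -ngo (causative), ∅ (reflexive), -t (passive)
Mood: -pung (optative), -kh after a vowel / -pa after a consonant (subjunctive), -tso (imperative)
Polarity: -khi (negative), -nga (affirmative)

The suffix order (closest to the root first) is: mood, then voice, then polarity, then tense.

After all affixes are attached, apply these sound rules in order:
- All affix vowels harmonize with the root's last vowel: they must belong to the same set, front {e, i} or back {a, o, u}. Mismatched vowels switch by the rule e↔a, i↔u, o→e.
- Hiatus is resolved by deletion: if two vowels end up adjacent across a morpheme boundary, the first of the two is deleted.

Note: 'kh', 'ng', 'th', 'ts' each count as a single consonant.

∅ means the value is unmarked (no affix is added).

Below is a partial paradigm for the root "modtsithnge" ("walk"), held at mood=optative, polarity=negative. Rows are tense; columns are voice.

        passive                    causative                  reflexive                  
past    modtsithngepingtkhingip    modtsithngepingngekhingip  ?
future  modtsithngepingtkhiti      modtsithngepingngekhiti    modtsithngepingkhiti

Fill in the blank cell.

Attach mood optative -pung → modtsithngepung.
voice = reflexive: zero marking, form stays modtsithngepung.
Attach polarity negative -khi → modtsithngepungkhi.
Attach tense past -ngup → modtsithngepungkhingup.
Apply vowel harmony: modtsithngepungkhingup → modtsithngepingkhingip.
Vowel deletion: no change.

modtsithngepingkhingip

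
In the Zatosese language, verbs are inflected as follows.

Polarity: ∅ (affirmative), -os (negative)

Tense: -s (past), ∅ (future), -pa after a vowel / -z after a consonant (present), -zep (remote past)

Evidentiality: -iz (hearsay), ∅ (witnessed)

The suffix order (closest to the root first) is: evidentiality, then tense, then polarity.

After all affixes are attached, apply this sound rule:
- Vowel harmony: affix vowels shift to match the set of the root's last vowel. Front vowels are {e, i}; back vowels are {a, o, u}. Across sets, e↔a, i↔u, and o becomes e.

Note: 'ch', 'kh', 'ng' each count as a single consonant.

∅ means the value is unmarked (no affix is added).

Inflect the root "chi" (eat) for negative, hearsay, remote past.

Attach evidentiality hearsay -iz → chiiz.
Attach tense remote past -zep → chiizzep.
Attach polarity negative -os → chiizzepos.
Apply vowel harmony: chiizzepos → chiizzepes.

chiizzepes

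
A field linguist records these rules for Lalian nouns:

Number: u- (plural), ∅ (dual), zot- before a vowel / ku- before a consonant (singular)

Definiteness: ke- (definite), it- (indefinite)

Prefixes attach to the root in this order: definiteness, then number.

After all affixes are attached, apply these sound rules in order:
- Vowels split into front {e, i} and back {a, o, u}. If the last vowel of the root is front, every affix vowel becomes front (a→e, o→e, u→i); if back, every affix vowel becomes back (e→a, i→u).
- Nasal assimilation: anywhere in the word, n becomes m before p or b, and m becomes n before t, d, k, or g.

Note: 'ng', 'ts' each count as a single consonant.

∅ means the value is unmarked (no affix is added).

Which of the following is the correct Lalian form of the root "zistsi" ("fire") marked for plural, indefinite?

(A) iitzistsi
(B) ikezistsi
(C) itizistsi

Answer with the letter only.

A

Attach definiteness indefinite it- → itzistsi.
Attach number plural u- → uitzistsi.
Apply vowel harmony: uitzistsi → iitzistsi.
Nasal assimilation: no change.
So the correct form is iitzistsi, option (A).
(C) itizistsi is wrong: it has the affixes in the wrong order.
(B) ikezistsi is wrong: it uses definite instead of indefinite for definiteness.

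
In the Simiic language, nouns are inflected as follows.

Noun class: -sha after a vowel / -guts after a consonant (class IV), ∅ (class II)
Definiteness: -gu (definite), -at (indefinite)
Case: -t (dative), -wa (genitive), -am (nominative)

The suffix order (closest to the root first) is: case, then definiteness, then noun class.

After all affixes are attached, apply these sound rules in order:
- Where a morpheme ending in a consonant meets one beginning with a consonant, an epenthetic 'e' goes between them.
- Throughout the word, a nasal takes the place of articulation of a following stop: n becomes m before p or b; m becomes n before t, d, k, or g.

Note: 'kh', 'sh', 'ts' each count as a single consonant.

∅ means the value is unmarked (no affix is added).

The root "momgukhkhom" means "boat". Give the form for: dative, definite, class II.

Attach case dative -t → momgukhkhomt.
Attach definiteness definite -gu → momgukhkhomtgu.
noun class = class II: zero marking, form stays momgukhkhomtgu.
Apply epenthesis: momgukhkhomtgu → momgukhkhometegu.
Apply nasal assimilation: momgukhkhometegu → mongukhkhometegu.

mongukhkhometegu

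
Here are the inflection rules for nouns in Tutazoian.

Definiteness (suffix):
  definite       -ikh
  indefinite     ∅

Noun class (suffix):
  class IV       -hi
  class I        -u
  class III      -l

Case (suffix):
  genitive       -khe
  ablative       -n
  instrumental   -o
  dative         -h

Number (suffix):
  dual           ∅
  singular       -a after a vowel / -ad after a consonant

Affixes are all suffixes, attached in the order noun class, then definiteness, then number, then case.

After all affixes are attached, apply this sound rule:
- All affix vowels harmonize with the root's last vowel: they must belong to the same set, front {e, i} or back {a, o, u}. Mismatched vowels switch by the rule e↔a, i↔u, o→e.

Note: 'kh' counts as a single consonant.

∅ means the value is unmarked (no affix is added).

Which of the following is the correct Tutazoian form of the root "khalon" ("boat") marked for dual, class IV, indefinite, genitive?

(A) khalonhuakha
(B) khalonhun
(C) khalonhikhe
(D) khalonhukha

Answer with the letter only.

D

Attach noun class class IV -hi → khalonhi.
definiteness = indefinite: zero marking, form stays khalonhi.
number = dual: zero marking, form stays khalonhi.
Attach case genitive -khe → khalonhikhe.
Apply vowel harmony: khalonhikhe → khalonhukha.
So the correct form is khalonhukha, option (D).
(B) khalonhun is wrong: it uses ablative instead of genitive for case.
(C) khalonhikhe is wrong: it fails to apply the sound rule(s).
(A) khalonhuakha is wrong: it uses singular instead of dual for number.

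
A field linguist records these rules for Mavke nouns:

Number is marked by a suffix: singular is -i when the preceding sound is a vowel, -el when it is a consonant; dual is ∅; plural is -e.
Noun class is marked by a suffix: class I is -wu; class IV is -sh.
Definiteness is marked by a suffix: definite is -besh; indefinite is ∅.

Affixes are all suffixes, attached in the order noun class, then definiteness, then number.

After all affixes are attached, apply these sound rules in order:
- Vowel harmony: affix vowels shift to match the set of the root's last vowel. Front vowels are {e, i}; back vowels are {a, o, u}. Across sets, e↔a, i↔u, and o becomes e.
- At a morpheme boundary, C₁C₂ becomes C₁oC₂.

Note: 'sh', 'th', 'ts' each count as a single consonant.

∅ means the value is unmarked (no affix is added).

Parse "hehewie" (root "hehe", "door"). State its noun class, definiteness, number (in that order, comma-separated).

class I, indefinite, plural

Segment: hehe-wu-e.
noun class: -wu → class I.
definiteness: ∅ → indefinite.
number: -e → plural.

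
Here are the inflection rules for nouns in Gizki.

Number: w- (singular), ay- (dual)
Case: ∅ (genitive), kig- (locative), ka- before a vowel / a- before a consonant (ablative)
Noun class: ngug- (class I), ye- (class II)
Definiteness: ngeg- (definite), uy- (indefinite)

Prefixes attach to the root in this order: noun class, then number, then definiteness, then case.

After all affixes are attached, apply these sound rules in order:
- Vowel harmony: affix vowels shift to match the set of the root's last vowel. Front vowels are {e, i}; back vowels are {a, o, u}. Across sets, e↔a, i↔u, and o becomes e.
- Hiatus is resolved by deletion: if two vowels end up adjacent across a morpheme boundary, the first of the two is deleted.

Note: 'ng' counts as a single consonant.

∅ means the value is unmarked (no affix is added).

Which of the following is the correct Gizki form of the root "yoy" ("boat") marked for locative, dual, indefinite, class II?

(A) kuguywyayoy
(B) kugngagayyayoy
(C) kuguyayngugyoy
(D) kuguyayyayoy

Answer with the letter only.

Attach noun class class II ye- → yeyoy.
Attach number dual ay- → ayyeyoy.
Attach definiteness indefinite uy- → uyayyeyoy.
Attach case locative kig- → kiguyayyeyoy.
Apply vowel harmony: kiguyayyeyoy → kuguyayyayoy.
Vowel deletion: no change.
So the correct form is kuguyayyayoy, option (D).
(C) kuguyayngugyoy is wrong: it uses class I instead of class II for noun class.
(A) kuguywyayoy is wrong: it uses singular instead of dual for number.
(B) kugngagayyayoy is wrong: it uses definite instead of indefinite for definiteness.

D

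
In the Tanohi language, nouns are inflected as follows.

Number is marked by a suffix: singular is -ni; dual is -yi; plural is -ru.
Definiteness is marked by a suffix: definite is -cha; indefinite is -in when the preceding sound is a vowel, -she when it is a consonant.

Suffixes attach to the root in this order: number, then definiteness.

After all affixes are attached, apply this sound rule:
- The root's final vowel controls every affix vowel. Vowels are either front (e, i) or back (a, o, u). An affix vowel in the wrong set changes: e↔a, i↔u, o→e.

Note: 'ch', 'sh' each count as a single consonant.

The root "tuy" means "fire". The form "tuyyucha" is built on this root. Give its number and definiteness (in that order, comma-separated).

dual, definite

Segment: tuy-yi-cha.
number: -yi → dual.
definiteness: -cha → definite.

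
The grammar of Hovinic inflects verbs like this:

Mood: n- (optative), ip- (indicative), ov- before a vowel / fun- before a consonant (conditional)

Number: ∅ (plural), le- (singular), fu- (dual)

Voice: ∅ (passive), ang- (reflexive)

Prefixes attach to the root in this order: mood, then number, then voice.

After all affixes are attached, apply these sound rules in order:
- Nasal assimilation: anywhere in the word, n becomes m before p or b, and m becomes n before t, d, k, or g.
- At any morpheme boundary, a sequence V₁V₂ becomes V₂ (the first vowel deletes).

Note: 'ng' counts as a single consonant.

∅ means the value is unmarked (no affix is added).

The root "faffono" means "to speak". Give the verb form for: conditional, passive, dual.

Attach mood conditional fun- (before consonant 'f') → funfaffono.
Attach number dual fu- → fufunfaffono.
voice = passive: zero marking, form stays fufunfaffono.
Nasal assimilation: no change.
Vowel deletion: no change.

fufunfaffono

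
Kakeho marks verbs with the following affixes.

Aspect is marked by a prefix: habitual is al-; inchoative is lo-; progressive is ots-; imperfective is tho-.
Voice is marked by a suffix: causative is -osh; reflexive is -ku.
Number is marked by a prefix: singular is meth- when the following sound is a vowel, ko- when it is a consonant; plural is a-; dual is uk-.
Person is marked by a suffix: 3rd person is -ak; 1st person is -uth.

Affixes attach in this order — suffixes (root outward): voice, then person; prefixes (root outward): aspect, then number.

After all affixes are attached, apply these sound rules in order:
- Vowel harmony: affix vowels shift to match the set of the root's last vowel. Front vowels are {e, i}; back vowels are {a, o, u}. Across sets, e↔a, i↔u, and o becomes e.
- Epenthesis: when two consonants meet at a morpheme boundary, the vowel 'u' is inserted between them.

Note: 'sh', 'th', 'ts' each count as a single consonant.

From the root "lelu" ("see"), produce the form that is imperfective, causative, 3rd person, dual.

ukutholeluoshak

Attach voice causative -osh → leluosh.
Attach person 3rd person -ak → leluoshak.
Attach aspect imperfective tho- → tholeluoshak.
Attach number dual uk- → uktholeluoshak.
Vowel harmony: no change.
Apply epenthesis: uktholeluoshak → ukutholeluoshak.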